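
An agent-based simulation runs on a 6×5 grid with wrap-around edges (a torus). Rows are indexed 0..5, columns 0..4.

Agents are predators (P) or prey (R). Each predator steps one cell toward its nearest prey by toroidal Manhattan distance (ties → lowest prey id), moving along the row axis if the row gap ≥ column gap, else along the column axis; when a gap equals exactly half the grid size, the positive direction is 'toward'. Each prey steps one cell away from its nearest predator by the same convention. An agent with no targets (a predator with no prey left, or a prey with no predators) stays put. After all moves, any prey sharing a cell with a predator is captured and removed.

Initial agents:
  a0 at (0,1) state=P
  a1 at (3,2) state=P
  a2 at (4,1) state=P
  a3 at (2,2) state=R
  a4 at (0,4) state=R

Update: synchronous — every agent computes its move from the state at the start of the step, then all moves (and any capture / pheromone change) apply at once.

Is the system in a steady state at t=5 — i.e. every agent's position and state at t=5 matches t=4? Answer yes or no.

t=1: a0@(0,0):P a1@(2,2):P a2@(3,1):P a3@(1,2):R a4@(0,3):R
t=2: a0@(0,4):P a1@(1,2):P a2@(2,1):P a3@(0,2):R a4@(0,2):R
t=3: a0@(0,3):P a1@(0,2):P a2@(1,1):P a3@(5,2):R a4@(5,2):R
t=4: a0@(5,3):P a1@(5,2):P a2@(0,1):P a3@(4,2):R a4@(4,2):R
t=5: a0@(4,3):P a1@(4,2):P a2@(5,1):P a3@(3,2):R a4@(3,2):R

no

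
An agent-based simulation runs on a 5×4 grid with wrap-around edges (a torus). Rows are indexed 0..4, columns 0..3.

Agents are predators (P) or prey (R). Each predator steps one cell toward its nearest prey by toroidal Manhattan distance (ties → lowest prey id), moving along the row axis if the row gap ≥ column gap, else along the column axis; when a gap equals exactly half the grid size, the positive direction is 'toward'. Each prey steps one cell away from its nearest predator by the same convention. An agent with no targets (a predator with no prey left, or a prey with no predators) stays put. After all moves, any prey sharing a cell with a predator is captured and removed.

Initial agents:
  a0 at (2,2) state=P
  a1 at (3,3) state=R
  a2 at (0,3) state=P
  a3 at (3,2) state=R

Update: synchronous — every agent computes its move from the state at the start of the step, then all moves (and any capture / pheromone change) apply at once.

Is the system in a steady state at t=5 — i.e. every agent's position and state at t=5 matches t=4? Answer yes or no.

t=1: a0@(3,2):P a2@(4,3):P a3@(4,2):R
t=2: a0@(4,2):P a2@(4,2):P a3@(0,2):R
t=3: a0@(0,2):P a2@(0,2):P a3@(1,2):R
t=4: a0@(1,2):P a2@(1,2):P a3@(2,2):R
t=5: a0@(2,2):P a2@(2,2):P a3@(3,2):R

no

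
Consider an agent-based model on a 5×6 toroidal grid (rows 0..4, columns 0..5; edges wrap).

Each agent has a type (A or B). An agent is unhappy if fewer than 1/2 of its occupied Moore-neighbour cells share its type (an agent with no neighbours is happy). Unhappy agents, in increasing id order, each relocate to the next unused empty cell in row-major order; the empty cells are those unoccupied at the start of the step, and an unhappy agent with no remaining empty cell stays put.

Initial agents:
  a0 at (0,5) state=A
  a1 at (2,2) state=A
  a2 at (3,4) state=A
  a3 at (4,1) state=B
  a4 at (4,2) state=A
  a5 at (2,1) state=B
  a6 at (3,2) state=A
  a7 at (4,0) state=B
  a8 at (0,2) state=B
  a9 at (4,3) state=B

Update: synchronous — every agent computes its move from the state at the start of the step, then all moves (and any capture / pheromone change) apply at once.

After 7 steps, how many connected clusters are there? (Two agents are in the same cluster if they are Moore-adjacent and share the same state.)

2

t=1: a0@(0,0):A a1@(2,2):A a2@(0,1):A a3@(4,1):B a4@(0,3):A a5@(0,4):B a6@(1,0):A a7@(4,0):B a8@(0,2):B a9@(1,1):B
t=2: a0@(0,5):A a1@(1,2):A a2@(1,3):A a3@(4,1):B a4@(1,4):A a5@(1,5):B a6@(1,0):A a7@(2,0):B a8@(0,2):B a9@(2,1):B
t=3: a0@(0,5):A a1@(0,0):A a2@(1,3):A a3@(4,1):B a4@(1,4):A a5@(0,1):B a6@(0,3):A a7@(2,0):B a8@(0,4):B a9@(1,1):B
t=4: a0@(0,5):A a1@(0,2):A a2@(1,3):A a3@(4,1):B a4@(1,4):A a5@(0,1):B a6@(0,3):A a7@(2,0):B a8@(1,0):B a9@(1,1):B
t=5: a0@(0,5):A a1@(0,0):A a2@(1,3):A a3@(4,1):B a4@(1,4):A a5@(0,1):B a6@(0,3):A a7@(2,0):B a8@(1,0):B a9@(1,1):B
t=6: a0@(0,5):A a1@(0,2):A a2@(1,3):A a3@(4,1):B a4@(1,4):A a5@(0,1):B a6@(0,3):A a7@(2,0):B a8@(1,0):B a9@(1,1):B
t=7: a0@(0,5):A a1@(0,0):A a2@(1,3):A a3@(4,1):B a4@(1,4):A a5@(0,1):B a6@(0,3):A a7@(2,0):B a8@(1,0):B a9@(1,1):B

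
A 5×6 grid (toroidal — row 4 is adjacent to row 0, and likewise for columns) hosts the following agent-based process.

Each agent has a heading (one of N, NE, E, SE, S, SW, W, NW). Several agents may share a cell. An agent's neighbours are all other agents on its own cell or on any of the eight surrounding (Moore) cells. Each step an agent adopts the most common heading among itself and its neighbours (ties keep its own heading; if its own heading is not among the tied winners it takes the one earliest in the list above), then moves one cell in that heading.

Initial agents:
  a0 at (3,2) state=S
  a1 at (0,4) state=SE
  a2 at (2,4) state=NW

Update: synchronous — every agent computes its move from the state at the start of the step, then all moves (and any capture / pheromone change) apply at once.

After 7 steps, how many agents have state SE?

t=1: a0@(4,2):S a1@(1,5):SE a2@(1,3):NW
t=2: a0@(0,2):S a1@(2,0):SE a2@(0,2):NW
t=3: a0@(1,2):S a1@(3,1):SE a2@(4,1):NW
t=4: a0@(2,2):S a1@(4,2):SE a2@(3,0):NW
t=5: a0@(3,2):S a1@(0,3):SE a2@(2,5):NW
t=6: a0@(4,2):S a1@(1,4):SE a2@(1,4):NW
t=7: a0@(0,2):S a1@(2,5):SE a2@(0,3):NW

1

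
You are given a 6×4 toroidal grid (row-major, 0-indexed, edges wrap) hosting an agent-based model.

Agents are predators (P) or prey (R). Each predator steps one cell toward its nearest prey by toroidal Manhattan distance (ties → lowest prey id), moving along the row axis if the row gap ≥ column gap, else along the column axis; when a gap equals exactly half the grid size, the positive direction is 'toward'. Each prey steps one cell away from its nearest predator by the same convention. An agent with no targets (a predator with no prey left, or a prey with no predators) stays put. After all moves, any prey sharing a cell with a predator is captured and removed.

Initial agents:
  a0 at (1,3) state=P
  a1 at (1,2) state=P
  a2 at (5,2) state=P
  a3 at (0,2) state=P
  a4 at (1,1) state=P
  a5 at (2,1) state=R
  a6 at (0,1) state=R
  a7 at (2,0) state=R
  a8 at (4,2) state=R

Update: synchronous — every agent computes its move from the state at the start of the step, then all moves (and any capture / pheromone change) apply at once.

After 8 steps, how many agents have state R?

3

t=1: a0@(2,3):P a1@(2,2):P a2@(4,2):P a3@(0,1):P a4@(2,1):P a5@(3,1):R a6@(0,0):R a7@(3,0):R a8@(3,2):R
t=2: a0@(3,3):P a1@(3,2):P a2@(3,2):P a3@(0,0):P a4@(3,1):P a5@(4,1):R a6@(0,3):R a7@(4,0):R a8@(4,2):R
t=3: a0@(4,3):P a1@(4,2):P a2@(4,2):P a3@(0,3):P a4@(4,1):P a5@(5,1):R a6@(0,2):R a7@(5,0):R a8@(5,2):R
t=4: a0@(5,3):P a1@(5,2):P a2@(5,2):P a3@(0,2):P a4@(5,1):P a5@(0,1):R a6@(0,1):R a7@(0,0):R
t=5: a0@(0,3):P a1@(0,2):P a2@(0,2):P a3@(0,1):P a4@(0,1):P a5@(0,0):R a6@(0,0):R a7@(1,0):R
t=6: a0@(0,0):P a1@(0,3):P a2@(0,3):P a3@(0,0):P a4@(0,0):P a5@(0,1):R a6@(0,1):R a7@(2,0):R
t=7: a0@(0,1):P a1@(0,0):P a2@(0,0):P a3@(0,1):P a4@(0,1):P a5@(0,2):R a6@(0,2):R a7@(3,0):R
t=8: a0@(0,2):P a1@(0,1):P a2@(0,1):P a3@(0,2):P a4@(0,2):P a5@(0,3):R a6@(0,3):R a7@(2,0):R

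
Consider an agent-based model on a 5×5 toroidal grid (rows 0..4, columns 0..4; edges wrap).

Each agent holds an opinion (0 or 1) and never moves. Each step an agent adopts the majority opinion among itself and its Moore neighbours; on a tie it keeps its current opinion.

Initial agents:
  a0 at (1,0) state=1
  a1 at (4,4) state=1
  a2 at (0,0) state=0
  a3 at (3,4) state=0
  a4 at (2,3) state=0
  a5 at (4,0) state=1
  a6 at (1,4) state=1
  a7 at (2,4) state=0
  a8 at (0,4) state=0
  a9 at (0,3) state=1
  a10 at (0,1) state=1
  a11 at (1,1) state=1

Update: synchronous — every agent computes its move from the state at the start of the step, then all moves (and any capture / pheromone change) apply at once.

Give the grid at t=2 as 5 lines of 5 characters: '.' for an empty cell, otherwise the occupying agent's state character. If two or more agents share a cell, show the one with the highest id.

11.11
11..1
...00
....0
1...1

t=1: a0@(1,0):1 a1@(4,4):1 a2@(0,0):1 a3@(3,4):0 a4@(2,3):0 a5@(4,0):1 a6@(1,4):0 a7@(2,4):0 a8@(0,4):1 a9@(0,3):1 a10@(0,1):1 a11@(1,1):1
t=2: a0@(1,0):1 a1@(4,4):1 a2@(0,0):1 a3@(3,4):0 a4@(2,3):0 a5@(4,0):1 a6@(1,4):1 a7@(2,4):0 a8@(0,4):1 a9@(0,3):1 a10@(0,1):1 a11@(1,1):1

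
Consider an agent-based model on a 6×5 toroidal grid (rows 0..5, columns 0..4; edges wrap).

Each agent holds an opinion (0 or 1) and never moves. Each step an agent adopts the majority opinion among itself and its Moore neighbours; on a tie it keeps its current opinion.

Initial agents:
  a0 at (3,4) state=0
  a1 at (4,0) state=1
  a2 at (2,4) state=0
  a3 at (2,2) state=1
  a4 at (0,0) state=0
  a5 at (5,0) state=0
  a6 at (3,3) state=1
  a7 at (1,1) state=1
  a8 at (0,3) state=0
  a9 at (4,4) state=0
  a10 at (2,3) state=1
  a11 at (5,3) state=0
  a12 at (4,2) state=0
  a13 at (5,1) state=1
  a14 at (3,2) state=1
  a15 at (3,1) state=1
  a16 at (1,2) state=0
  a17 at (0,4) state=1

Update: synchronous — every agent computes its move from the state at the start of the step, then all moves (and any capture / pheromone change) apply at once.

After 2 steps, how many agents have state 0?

9

t=1: a0@(3,4):0 a1@(4,0):1 a2@(2,4):0 a3@(2,2):1 a4@(0,0):1 a5@(5,0):0 a6@(3,3):1 a7@(1,1):1 a8@(0,3):0 a9@(4,4):0 a10@(2,3):1 a11@(5,3):0 a12@(4,2):1 a13@(5,1):0 a14@(3,2):1 a15@(3,1):1 a16@(1,2):1 a17@(0,4):0
t=2: a0@(3,4):0 a1@(4,0):0 a2@(2,4):0 a3@(2,2):1 a4@(0,0):0 a5@(5,0):0 a6@(3,3):1 a7@(1,1):1 a8@(0,3):0 a9@(4,4):0 a10@(2,3):1 a11@(5,3):0 a12@(4,2):1 a13@(5,1):1 a14@(3,2):1 a15@(3,1):1 a16@(1,2):1 a17@(0,4):0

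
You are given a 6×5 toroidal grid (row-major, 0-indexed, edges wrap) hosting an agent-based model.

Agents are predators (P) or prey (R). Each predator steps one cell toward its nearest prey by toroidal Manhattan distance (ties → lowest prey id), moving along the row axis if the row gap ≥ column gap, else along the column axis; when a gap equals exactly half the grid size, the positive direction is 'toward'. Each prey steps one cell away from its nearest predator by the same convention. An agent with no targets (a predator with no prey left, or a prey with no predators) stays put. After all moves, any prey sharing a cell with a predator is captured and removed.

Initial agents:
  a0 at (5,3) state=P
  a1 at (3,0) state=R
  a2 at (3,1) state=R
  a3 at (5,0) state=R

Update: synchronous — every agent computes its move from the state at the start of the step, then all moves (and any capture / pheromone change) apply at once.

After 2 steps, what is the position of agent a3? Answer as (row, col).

t=1: a0@(5,4):P a1@(2,0):R a2@(2,1):R a3@(5,1):R
t=2: a0@(5,0):P a1@(1,0):R a2@(1,1):R a3@(5,2):R

(5, 2)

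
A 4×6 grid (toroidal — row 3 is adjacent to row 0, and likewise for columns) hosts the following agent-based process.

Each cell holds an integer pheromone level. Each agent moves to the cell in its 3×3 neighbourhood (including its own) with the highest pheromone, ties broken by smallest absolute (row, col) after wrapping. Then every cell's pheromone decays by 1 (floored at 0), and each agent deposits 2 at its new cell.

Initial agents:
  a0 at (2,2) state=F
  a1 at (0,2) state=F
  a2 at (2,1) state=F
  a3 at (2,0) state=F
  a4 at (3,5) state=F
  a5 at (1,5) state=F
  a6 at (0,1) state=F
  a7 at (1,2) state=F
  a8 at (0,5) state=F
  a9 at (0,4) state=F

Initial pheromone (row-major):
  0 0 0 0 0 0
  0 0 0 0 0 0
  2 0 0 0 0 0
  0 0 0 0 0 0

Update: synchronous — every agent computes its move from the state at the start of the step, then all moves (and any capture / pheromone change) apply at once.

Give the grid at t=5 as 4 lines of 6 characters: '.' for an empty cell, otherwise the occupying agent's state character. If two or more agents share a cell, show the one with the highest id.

F..F..
......
F.....
......

t=1: a0@(1,1) a1@(0,1) a2@(2,0) a3@(2,0) a4@(2,0) a5@(2,0) a6@(0,0) a7@(0,1) a8@(0,0) a9@(0,3) | pheromone: 4 4 0 2 0 0 / 0 2 0 0 0 0 / 9 0 0 0 0 0 / 0 0 0 0 0 0
t=2: a0@(2,0) a1@(0,0) a2@(2,0) a3@(2,0) a4@(2,0) a5@(2,0) a6@(0,0) a7@(0,0) a8@(0,0) a9@(0,3) | pheromone: 11 3 0 3 0 0 / 0 1 0 0 0 0 / 18 0 0 0 0 0 / 0 0 0 0 0 0
t=3: a0@(2,0) a1@(0,0) a2@(2,0) a3@(2,0) a4@(2,0) a5@(2,0) a6@(0,0) a7@(0,0) a8@(0,0) a9@(0,3) | pheromone: 18 2 0 4 0 0 / 0 0 0 0 0 0 / 27 0 0 0 0 0 / 0 0 0 0 0 0
t=4: a0@(2,0) a1@(0,0) a2@(2,0) a3@(2,0) a4@(2,0) a5@(2,0) a6@(0,0) a7@(0,0) a8@(0,0) a9@(0,3) | pheromone: 25 1 0 5 0 0 / 0 0 0 0 0 0 / 36 0 0 0 0 0 / 0 0 0 0 0 0
t=5: a0@(2,0) a1@(0,0) a2@(2,0) a3@(2,0) a4@(2,0) a5@(2,0) a6@(0,0) a7@(0,0) a8@(0,0) a9@(0,3) | pheromone: 32 0 0 6 0 0 / 0 0 0 0 0 0 / 45 0 0 0 0 0 / 0 0 0 0 0 0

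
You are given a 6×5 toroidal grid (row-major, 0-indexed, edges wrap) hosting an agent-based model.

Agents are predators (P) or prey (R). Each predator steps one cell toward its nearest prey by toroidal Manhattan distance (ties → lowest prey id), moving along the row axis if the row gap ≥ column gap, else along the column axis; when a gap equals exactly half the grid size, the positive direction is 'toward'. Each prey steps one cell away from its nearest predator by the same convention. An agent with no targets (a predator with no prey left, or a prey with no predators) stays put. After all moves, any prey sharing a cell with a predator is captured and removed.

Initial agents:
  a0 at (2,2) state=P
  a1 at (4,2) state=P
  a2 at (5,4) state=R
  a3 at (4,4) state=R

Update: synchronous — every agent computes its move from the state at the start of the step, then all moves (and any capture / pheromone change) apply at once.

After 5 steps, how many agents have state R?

2

t=1: a0@(3,2):P a1@(4,3):P a2@(5,0):R a3@(4,0):R
t=2: a0@(3,1):P a1@(4,4):P a2@(5,1):R a3@(4,1):R
t=3: a0@(4,1):P a1@(4,0):P a2@(0,1):R a3@(5,1):R
t=4: a0@(5,1):P a1@(5,0):P a2@(1,1):R a3@(0,1):R
t=5: a0@(0,1):P a1@(0,0):P a2@(2,1):R a3@(1,1):R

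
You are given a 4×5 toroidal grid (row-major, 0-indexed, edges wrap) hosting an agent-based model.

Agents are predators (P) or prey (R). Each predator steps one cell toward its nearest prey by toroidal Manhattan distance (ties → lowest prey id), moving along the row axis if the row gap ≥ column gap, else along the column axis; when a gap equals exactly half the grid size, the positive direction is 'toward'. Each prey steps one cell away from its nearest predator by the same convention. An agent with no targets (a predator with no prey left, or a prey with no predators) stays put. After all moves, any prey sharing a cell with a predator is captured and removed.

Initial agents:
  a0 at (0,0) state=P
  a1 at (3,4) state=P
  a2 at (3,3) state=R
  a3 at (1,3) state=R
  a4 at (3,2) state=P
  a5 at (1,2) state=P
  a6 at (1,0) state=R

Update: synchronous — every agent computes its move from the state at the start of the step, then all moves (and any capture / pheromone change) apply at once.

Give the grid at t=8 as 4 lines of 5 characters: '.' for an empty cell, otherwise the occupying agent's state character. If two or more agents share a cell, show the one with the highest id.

t=1: a0@(1,0):P a1@(3,3):P a2@(3,2):R a3@(1,4):R a4@(3,3):P a5@(1,3):P a6@(2,0):R
t=2: a0@(1,4):P a1@(3,2):P a2@(3,1):R a3@(1,3):R a4@(3,2):P a5@(1,4):P a6@(3,0):R
t=3: a0@(1,3):P a1@(3,1):P a2@(3,0):R a3@(1,2):R a4@(3,1):P a5@(1,3):P a6@(3,4):R
t=4: a0@(1,2):P a1@(3,0):P a2@(3,4):R a3@(1,1):R a4@(3,0):P a5@(1,2):P a6@(3,3):R
t=5: a0@(1,1):P a1@(3,4):P a2@(3,3):R a3@(1,0):R a4@(3,4):P a5@(1,1):P a6@(3,2):R
t=6: a0@(1,0):P a1@(3,3):P a2@(3,2):R a3@(1,4):R a4@(3,3):P a5@(1,0):P a6@(3,1):R
t=7: a0@(1,4):P a1@(3,2):P a2@(3,1):R a3@(1,3):R a4@(3,2):P a5@(1,4):P a6@(3,0):R
t=8: a0@(1,3):P a1@(3,1):P a2@(3,0):R a3@(1,2):R a4@(3,1):P a5@(1,3):P a6@(3,4):R

.....
..RP.
.....
RP..R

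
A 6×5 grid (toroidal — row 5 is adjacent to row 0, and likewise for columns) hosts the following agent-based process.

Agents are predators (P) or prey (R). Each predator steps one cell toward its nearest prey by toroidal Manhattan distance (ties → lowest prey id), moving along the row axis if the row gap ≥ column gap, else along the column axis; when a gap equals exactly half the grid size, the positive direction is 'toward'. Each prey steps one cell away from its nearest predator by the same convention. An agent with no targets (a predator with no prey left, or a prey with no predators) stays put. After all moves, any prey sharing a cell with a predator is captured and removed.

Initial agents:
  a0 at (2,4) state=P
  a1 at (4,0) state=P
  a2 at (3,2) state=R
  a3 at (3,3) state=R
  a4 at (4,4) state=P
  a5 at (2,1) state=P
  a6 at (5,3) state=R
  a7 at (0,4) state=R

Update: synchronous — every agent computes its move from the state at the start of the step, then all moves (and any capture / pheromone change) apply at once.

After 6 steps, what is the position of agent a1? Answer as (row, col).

(1, 3)

t=1: a0@(3,4):P a1@(4,1):P a2@(4,2):R a3@(4,3):R a4@(3,4):P a5@(3,1):P a6@(0,3):R a7@(5,4):R
t=2: a0@(4,4):P a1@(4,2):P a2@(4,3):R a3@(5,3):R a4@(4,4):P a5@(4,1):P a6@(5,3):R a7@(0,4):R
t=3: a0@(4,3):P a1@(4,3):P a3@(0,3):R a4@(4,3):P a5@(4,2):P a6@(0,3):R a7@(1,4):R
t=4: a0@(5,3):P a1@(5,3):P a3@(1,3):R a4@(5,3):P a5@(5,2):P a6@(1,3):R a7@(0,4):R
t=5: a0@(0,3):P a1@(0,3):P a3@(2,3):R a4@(0,3):P a5@(0,2):P a6@(2,3):R a7@(1,4):R
t=6: a0@(1,3):P a1@(1,3):P a3@(3,3):R a4@(1,3):P a5@(1,2):P a6@(3,3):R a7@(2,4):R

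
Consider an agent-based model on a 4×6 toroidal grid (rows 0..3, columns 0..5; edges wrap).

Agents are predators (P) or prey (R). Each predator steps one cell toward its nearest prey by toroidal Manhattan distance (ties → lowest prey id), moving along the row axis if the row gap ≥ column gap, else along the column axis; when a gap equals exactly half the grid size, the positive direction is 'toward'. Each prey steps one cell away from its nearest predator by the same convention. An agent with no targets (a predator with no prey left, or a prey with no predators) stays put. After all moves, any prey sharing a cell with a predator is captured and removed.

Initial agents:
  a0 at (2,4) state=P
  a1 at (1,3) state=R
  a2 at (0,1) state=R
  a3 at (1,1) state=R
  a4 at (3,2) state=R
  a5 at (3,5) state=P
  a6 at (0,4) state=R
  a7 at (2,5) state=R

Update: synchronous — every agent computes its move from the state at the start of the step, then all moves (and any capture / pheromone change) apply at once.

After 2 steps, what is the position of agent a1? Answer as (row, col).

(3, 3)

t=1: a0@(2,5):P a1@(0,3):R a2@(0,2):R a3@(1,0):R a4@(3,1):R a5@(2,5):P a6@(3,4):R a7@(2,0):R
t=2: a0@(2,0):P a1@(3,3):R a2@(0,1):R a3@(0,0):R a4@(3,2):R a5@(2,0):P a6@(0,4):R a7@(2,1):R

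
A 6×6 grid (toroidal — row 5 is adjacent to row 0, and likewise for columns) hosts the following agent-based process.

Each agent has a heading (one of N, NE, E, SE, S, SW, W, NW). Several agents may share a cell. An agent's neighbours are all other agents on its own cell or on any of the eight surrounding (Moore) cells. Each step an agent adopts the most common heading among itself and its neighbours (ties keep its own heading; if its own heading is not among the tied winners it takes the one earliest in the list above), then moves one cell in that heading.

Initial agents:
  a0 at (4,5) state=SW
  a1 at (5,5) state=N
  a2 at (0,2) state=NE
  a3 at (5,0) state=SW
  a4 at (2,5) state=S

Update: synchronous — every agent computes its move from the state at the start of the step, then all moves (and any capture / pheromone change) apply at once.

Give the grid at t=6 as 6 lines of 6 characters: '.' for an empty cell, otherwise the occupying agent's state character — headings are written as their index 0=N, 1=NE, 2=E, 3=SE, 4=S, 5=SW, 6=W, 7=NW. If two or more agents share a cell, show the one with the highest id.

t=1: a0@(5,4):SW a1@(0,4):SW a2@(5,3):NE a3@(0,5):SW a4@(3,5):S
t=2: a0@(0,3):SW a1@(1,3):SW a2@(0,2):SW a3@(1,4):SW a4@(4,5):S
t=3: a0@(1,2):SW a1@(2,2):SW a2@(1,1):SW a3@(2,3):SW a4@(5,5):S
t=4: a0@(2,1):SW a1@(3,1):SW a2@(2,0):SW a3@(3,2):SW a4@(0,5):S
t=5: a0@(3,0):SW a1@(4,0):SW a2@(3,5):SW a3@(4,1):SW a4@(1,5):S
t=6: a0@(4,5):SW a1@(5,5):SW a2@(4,4):SW a3@(5,0):SW a4@(2,5):S

......
......
.....4
......
....55
5....5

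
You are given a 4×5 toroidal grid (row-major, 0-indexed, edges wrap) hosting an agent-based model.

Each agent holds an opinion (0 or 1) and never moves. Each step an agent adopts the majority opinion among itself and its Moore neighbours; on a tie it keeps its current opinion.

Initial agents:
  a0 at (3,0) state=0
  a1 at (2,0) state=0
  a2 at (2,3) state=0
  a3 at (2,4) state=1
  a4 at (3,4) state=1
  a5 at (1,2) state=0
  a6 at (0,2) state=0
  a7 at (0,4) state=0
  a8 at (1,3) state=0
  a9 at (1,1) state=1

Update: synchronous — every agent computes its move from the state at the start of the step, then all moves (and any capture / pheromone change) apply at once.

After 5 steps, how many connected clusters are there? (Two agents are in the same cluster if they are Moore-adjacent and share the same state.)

1

t=1: a0@(3,0):0 a1@(2,0):1 a2@(2,3):0 a3@(2,4):0 a4@(3,4):0 a5@(1,2):0 a6@(0,2):0 a7@(0,4):0 a8@(1,3):0 a9@(1,1):0
t=2: a0@(3,0):0 a1@(2,0):0 a2@(2,3):0 a3@(2,4):0 a4@(3,4):0 a5@(1,2):0 a6@(0,2):0 a7@(0,4):0 a8@(1,3):0 a9@(1,1):0
t=3: (unchanged — steady state)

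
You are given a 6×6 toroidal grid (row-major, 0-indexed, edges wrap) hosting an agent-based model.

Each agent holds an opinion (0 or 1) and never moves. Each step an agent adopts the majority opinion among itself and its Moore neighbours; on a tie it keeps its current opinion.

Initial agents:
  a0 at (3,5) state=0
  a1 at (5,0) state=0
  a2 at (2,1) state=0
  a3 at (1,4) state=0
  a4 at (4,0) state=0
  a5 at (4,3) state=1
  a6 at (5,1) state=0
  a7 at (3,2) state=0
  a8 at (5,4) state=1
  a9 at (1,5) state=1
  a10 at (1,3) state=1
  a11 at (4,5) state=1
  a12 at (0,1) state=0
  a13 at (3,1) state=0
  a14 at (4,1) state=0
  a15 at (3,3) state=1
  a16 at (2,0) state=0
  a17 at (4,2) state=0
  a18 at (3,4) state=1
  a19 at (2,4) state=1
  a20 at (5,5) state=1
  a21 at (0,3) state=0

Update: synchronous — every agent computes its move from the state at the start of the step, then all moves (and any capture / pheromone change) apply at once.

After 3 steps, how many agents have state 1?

11

t=1: a0@(3,5):0 a1@(5,0):0 a2@(2,1):0 a3@(1,4):1 a4@(4,0):0 a5@(4,3):1 a6@(5,1):0 a7@(3,2):0 a8@(5,4):1 a9@(1,5):1 a10@(1,3):1 a11@(4,5):1 a12@(0,1):0 a13@(3,1):0 a14@(4,1):0 a15@(3,3):1 a16@(2,0):0 a17@(4,2):0 a18@(3,4):1 a19@(2,4):1 a20@(5,5):1 a21@(0,3):0
t=2: a0@(3,5):0 a1@(5,0):0 a2@(2,1):0 a3@(1,4):1 a4@(4,0):0 a5@(4,3):1 a6@(5,1):0 a7@(3,2):0 a8@(5,4):1 a9@(1,5):1 a10@(1,3):1 a11@(4,5):1 a12@(0,1):0 a13@(3,1):0 a14@(4,1):0 a15@(3,3):1 a16@(2,0):0 a17@(4,2):0 a18@(3,4):1 a19@(2,4):1 a20@(5,5):1 a21@(0,3):1
t=3: (unchanged — steady state)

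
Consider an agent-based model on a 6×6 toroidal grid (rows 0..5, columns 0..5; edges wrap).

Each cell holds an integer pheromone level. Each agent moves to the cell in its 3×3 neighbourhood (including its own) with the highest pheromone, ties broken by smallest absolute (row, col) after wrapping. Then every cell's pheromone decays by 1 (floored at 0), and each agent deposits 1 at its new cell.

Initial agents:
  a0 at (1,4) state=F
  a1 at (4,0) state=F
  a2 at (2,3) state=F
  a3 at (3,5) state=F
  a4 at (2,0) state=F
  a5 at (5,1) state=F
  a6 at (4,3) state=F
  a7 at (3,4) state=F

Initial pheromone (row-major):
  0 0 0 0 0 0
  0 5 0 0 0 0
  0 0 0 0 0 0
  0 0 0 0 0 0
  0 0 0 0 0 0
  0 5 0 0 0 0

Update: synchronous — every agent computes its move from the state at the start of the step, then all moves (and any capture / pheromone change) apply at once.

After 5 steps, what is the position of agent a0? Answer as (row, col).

t=1: a0@(0,3) a1@(5,1) a2@(1,2) a3@(2,0) a4@(1,1) a5@(5,1) a6@(3,2) a7@(2,3) | pheromone: 0 0 0 1 0 0 / 0 5 1 0 0 0 / 1 0 0 1 0 0 / 0 0 1 0 0 0 / 0 0 0 0 0 0 / 0 6 0 0 0 0
t=2: a0@(0,3) a1@(5,1) a2@(1,1) a3@(1,1) a4@(1,1) a5@(5,1) a6@(2,3) a7@(1,2) | pheromone: 0 0 0 1 0 0 / 0 7 1 0 0 0 / 0 0 0 1 0 0 / 0 0 0 0 0 0 / 0 0 0 0 0 0 / 0 7 0 0 0 0
t=3: a0@(0,3) a1@(5,1) a2@(1,1) a3@(1,1) a4@(1,1) a5@(5,1) a6@(1,2) a7@(1,1) | pheromone: 0 0 0 1 0 0 / 0 10 1 0 0 0 / 0 0 0 0 0 0 / 0 0 0 0 0 0 / 0 0 0 0 0 0 / 0 8 0 0 0 0
t=4: a0@(0,3) a1@(5,1) a2@(1,1) a3@(1,1) a4@(1,1) a5@(5,1) a6@(1,1) a7@(1,1) | pheromone: 0 0 0 1 0 0 / 0 14 0 0 0 0 / 0 0 0 0 0 0 / 0 0 0 0 0 0 / 0 0 0 0 0 0 / 0 9 0 0 0 0
t=5: a0@(0,3) a1@(5,1) a2@(1,1) a3@(1,1) a4@(1,1) a5@(5,1) a6@(1,1) a7@(1,1) | pheromone: 0 0 0 1 0 0 / 0 18 0 0 0 0 / 0 0 0 0 0 0 / 0 0 0 0 0 0 / 0 0 0 0 0 0 / 0 10 0 0 0 0

(0, 3)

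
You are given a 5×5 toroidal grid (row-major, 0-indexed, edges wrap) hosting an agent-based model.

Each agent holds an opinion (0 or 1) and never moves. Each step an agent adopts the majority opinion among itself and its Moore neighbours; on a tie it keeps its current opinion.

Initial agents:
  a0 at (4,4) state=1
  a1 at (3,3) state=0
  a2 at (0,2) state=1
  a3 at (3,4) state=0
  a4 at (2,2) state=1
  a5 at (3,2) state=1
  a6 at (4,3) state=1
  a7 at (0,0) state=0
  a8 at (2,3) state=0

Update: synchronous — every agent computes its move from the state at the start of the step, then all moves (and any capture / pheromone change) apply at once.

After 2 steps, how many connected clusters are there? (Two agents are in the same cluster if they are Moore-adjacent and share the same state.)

2

t=1: a0@(4,4):0 a1@(3,3):1 a2@(0,2):1 a3@(3,4):0 a4@(2,2):1 a5@(3,2):1 a6@(4,3):1 a7@(0,0):0 a8@(2,3):0
t=2: a0@(4,4):0 a1@(3,3):1 a2@(0,2):1 a3@(3,4):0 a4@(2,2):1 a5@(3,2):1 a6@(4,3):1 a7@(0,0):0 a8@(2,3):1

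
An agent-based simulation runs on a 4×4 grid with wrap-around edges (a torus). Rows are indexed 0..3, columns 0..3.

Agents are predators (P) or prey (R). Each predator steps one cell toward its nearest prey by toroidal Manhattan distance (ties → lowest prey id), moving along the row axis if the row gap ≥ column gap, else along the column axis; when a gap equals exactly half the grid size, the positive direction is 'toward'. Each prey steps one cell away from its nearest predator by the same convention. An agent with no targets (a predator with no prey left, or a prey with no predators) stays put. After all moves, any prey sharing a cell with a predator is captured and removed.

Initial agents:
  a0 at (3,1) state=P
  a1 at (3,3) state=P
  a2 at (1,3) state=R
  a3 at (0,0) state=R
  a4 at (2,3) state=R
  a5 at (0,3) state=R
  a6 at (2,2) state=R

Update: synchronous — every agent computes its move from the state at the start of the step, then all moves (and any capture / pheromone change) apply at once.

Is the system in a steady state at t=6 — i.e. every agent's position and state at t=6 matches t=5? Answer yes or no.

t=1: a0@(0,1):P a1@(2,3):P a2@(0,3):R a3@(1,0):R a4@(1,3):R a5@(1,3):R a6@(1,2):R
t=2: a0@(0,2):P a1@(1,3):P a3@(2,0):R a4@(0,3):R a5@(0,3):R a6@(2,2):R
t=3: a0@(0,3):P a1@(0,3):P a3@(3,0):R a4@(0,0):R a5@(0,0):R a6@(1,2):R
t=4: a0@(0,0):P a1@(0,0):P a3@(2,0):R a4@(0,1):R a5@(0,1):R a6@(2,2):R
t=5: a0@(0,1):P a1@(0,1):P a3@(1,0):R a4@(0,2):R a5@(0,2):R a6@(1,2):R
t=6: a0@(0,2):P a1@(0,2):P a3@(2,0):R a4@(0,3):R a5@(0,3):R a6@(2,2):R

no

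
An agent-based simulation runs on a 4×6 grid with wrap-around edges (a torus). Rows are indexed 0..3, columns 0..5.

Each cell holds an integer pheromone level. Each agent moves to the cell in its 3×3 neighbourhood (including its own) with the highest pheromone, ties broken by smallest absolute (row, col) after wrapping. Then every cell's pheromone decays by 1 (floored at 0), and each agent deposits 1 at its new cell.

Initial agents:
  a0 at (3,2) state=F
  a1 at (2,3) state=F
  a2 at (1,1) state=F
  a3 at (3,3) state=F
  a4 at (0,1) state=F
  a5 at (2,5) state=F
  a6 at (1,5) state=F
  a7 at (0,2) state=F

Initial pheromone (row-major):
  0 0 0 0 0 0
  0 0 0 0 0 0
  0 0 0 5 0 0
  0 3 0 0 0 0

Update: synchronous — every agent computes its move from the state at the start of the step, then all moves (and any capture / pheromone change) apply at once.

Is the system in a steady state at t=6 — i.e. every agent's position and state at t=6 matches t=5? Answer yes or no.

t=1: a0@(2,3) a1@(2,3) a2@(0,0) a3@(2,3) a4@(3,1) a5@(1,0) a6@(0,0) a7@(3,1) | pheromone: 2 0 0 0 0 0 / 1 0 0 0 0 0 / 0 0 0 7 0 0 / 0 4 0 0 0 0
t=2: a0@(2,3) a1@(2,3) a2@(3,1) a3@(2,3) a4@(3,1) a5@(0,0) a6@(3,1) a7@(3,1) | pheromone: 2 0 0 0 0 0 / 0 0 0 0 0 0 / 0 0 0 9 0 0 / 0 7 0 0 0 0
t=3: a0@(2,3) a1@(2,3) a2@(3,1) a3@(2,3) a4@(3,1) a5@(3,1) a6@(3,1) a7@(3,1) | pheromone: 1 0 0 0 0 0 / 0 0 0 0 0 0 / 0 0 0 11 0 0 / 0 11 0 0 0 0
t=4: a0@(2,3) a1@(2,3) a2@(3,1) a3@(2,3) a4@(3,1) a5@(3,1) a6@(3,1) a7@(3,1) | pheromone: 0 0 0 0 0 0 / 0 0 0 0 0 0 / 0 0 0 13 0 0 / 0 15 0 0 0 0
t=5: a0@(2,3) a1@(2,3) a2@(3,1) a3@(2,3) a4@(3,1) a5@(3,1) a6@(3,1) a7@(3,1) | pheromone: 0 0 0 0 0 0 / 0 0 0 0 0 0 / 0 0 0 15 0 0 / 0 19 0 0 0 0
t=6: a0@(2,3) a1@(2,3) a2@(3,1) a3@(2,3) a4@(3,1) a5@(3,1) a6@(3,1) a7@(3,1) | pheromone: 0 0 0 0 0 0 / 0 0 0 0 0 0 / 0 0 0 17 0 0 / 0 23 0 0 0 0

yes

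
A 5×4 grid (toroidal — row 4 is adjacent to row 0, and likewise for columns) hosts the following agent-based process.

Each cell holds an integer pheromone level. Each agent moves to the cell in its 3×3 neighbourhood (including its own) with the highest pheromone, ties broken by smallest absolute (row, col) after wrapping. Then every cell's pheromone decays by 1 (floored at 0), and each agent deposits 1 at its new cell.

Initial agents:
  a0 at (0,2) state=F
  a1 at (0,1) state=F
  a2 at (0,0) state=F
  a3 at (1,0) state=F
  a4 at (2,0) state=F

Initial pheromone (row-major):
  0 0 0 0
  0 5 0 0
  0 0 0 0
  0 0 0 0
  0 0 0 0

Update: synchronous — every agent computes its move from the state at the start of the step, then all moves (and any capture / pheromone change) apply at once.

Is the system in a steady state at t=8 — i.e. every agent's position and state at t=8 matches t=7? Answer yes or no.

t=1: a0@(1,1) a1@(1,1) a2@(1,1) a3@(1,1) a4@(1,1) | pheromone: 0 0 0 0 / 0 9 0 0 / 0 0 0 0 / 0 0 0 0 / 0 0 0 0
t=2: a0@(1,1) a1@(1,1) a2@(1,1) a3@(1,1) a4@(1,1) | pheromone: 0 0 0 0 / 0 13 0 0 / 0 0 0 0 / 0 0 0 0 / 0 0 0 0
t=3: a0@(1,1) a1@(1,1) a2@(1,1) a3@(1,1) a4@(1,1) | pheromone: 0 0 0 0 / 0 17 0 0 / 0 0 0 0 / 0 0 0 0 / 0 0 0 0
t=4: a0@(1,1) a1@(1,1) a2@(1,1) a3@(1,1) a4@(1,1) | pheromone: 0 0 0 0 / 0 21 0 0 / 0 0 0 0 / 0 0 0 0 / 0 0 0 0
t=5: a0@(1,1) a1@(1,1) a2@(1,1) a3@(1,1) a4@(1,1) | pheromone: 0 0 0 0 / 0 25 0 0 / 0 0 0 0 / 0 0 0 0 / 0 0 0 0
t=6: a0@(1,1) a1@(1,1) a2@(1,1) a3@(1,1) a4@(1,1) | pheromone: 0 0 0 0 / 0 29 0 0 / 0 0 0 0 / 0 0 0 0 / 0 0 0 0
t=7: a0@(1,1) a1@(1,1) a2@(1,1) a3@(1,1) a4@(1,1) | pheromone: 0 0 0 0 / 0 33 0 0 / 0 0 0 0 / 0 0 0 0 / 0 0 0 0
t=8: a0@(1,1) a1@(1,1) a2@(1,1) a3@(1,1) a4@(1,1) | pheromone: 0 0 0 0 / 0 37 0 0 / 0 0 0 0 / 0 0 0 0 / 0 0 0 0

yes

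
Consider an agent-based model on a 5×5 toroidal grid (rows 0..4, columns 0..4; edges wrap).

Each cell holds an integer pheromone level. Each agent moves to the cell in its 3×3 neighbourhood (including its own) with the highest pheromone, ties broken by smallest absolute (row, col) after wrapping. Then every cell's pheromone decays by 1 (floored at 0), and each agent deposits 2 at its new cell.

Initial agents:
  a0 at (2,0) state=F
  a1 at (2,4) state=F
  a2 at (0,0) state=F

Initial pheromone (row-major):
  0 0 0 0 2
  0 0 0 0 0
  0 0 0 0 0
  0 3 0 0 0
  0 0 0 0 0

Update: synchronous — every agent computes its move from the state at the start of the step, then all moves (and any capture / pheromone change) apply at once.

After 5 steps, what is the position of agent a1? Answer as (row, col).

t=1: a0@(3,1) a1@(1,0) a2@(0,4) | pheromone: 0 0 0 0 3 / 2 0 0 0 0 / 0 0 0 0 0 / 0 4 0 0 0 / 0 0 0 0 0
t=2: a0@(3,1) a1@(0,4) a2@(0,4) | pheromone: 0 0 0 0 6 / 1 0 0 0 0 / 0 0 0 0 0 / 0 5 0 0 0 / 0 0 0 0 0
t=3: a0@(3,1) a1@(0,4) a2@(0,4) | pheromone: 0 0 0 0 9 / 0 0 0 0 0 / 0 0 0 0 0 / 0 6 0 0 0 / 0 0 0 0 0
t=4: a0@(3,1) a1@(0,4) a2@(0,4) | pheromone: 0 0 0 0 12 / 0 0 0 0 0 / 0 0 0 0 0 / 0 7 0 0 0 / 0 0 0 0 0
t=5: a0@(3,1) a1@(0,4) a2@(0,4) | pheromone: 0 0 0 0 15 / 0 0 0 0 0 / 0 0 0 0 0 / 0 8 0 0 0 / 0 0 0 0 0

(0, 4)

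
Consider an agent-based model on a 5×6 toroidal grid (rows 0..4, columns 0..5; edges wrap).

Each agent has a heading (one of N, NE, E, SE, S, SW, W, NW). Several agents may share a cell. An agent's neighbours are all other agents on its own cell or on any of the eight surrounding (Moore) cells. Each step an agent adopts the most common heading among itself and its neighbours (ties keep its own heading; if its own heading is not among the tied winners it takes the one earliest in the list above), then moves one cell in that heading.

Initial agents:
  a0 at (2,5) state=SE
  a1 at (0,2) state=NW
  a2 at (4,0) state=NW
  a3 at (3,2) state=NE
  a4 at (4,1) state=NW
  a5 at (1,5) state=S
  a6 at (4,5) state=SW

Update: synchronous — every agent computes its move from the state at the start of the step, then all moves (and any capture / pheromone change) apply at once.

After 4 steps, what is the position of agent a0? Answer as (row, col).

(0, 3)

t=1: a0@(3,0):SE a1@(4,1):NW a2@(3,5):NW a3@(2,3):NE a4@(3,0):NW a5@(2,5):S a6@(0,4):SW
t=2: a0@(2,5):NW a1@(3,0):NW a2@(2,4):NW a3@(1,4):NE a4@(2,5):NW a5@(1,4):NW a6@(1,3):SW
t=3: a0@(1,4):NW a1@(2,5):NW a2@(1,3):NW a3@(0,3):NW a4@(1,4):NW a5@(0,3):NW a6@(0,2):NW
t=4: a0@(0,3):NW a1@(1,4):NW a2@(0,2):NW a3@(4,2):NW a4@(0,3):NW a5@(4,2):NW a6@(4,1):NW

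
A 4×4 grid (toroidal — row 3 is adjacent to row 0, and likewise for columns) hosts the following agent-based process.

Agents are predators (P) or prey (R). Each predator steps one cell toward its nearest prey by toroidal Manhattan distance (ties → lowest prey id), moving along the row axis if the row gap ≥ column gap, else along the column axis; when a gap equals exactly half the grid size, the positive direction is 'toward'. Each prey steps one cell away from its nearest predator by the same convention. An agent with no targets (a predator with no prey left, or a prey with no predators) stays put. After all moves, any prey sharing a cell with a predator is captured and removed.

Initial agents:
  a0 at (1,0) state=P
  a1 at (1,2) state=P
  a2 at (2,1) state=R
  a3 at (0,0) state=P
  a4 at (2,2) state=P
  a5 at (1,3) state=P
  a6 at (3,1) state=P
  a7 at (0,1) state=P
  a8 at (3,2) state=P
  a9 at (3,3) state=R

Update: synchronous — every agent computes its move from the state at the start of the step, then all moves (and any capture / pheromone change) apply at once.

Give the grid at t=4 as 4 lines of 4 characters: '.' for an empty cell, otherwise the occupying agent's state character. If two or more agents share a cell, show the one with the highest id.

....
.P..
PPPP
P..P

t=1: a0@(2,0):P a1@(2,2):P a3@(3,0):P a4@(2,1):P a5@(2,3):P a6@(2,1):P a7@(1,1):P a8@(3,3):P
t=2: (unchanged — steady state)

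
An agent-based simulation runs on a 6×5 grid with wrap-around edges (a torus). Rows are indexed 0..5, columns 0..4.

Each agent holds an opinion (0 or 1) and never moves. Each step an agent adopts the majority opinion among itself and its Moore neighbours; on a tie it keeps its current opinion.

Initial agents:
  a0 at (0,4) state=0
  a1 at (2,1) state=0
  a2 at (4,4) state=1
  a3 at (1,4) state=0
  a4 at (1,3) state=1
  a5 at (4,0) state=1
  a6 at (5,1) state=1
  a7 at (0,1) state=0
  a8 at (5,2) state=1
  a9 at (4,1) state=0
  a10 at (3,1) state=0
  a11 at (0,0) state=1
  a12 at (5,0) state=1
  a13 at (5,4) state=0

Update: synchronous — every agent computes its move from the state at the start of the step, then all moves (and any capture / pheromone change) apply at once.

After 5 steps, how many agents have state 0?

t=1: a0@(0,4):0 a1@(2,1):0 a2@(4,4):1 a3@(1,4):0 a4@(1,3):0 a5@(4,0):1 a6@(5,1):1 a7@(0,1):1 a8@(5,2):1 a9@(4,1):1 a10@(3,1):0 a11@(0,0):0 a12@(5,0):1 a13@(5,4):1
t=2: a0@(0,4):0 a1@(2,1):0 a2@(4,4):1 a3@(1,4):0 a4@(1,3):0 a5@(4,0):1 a6@(5,1):1 a7@(0,1):1 a8@(5,2):1 a9@(4,1):1 a10@(3,1):0 a11@(0,0):1 a12@(5,0):1 a13@(5,4):1
t=3: (unchanged — steady state)

5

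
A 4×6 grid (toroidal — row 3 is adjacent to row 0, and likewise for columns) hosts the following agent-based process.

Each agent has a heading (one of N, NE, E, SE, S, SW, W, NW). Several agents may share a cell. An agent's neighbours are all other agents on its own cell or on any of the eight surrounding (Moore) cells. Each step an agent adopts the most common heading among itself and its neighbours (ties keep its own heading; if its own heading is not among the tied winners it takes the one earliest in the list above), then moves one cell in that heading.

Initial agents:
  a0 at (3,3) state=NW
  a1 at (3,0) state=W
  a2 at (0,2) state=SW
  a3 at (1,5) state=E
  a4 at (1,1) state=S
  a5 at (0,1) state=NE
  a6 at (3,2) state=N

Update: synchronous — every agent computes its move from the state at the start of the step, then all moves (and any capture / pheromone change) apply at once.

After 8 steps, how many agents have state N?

t=1: a0@(2,2):NW a1@(3,5):W a2@(1,1):SW a3@(1,0):E a4@(2,1):S a5@(3,2):NE a6@(2,2):N
t=2: a0@(1,1):NW a1@(3,4):W a2@(2,0):SW a3@(1,1):E a4@(3,1):S a5@(2,3):NE a6@(1,2):N
t=3: a0@(0,0):NW a1@(3,3):W a2@(3,5):SW a3@(1,2):E a4@(0,1):S a5@(1,4):NE a6@(0,2):N
t=4: a0@(3,5):NW a1@(3,2):W a2@(0,4):SW a3@(1,3):E a4@(1,1):S a5@(0,5):NE a6@(3,2):N
t=5: a0@(2,4):NW a1@(3,1):W a2@(1,3):SW a3@(1,4):E a4@(2,1):S a5@(3,0):NE a6@(2,2):N
t=6: a0@(1,3):NW a1@(3,0):W a2@(2,2):SW a3@(1,5):E a4@(3,1):S a5@(2,1):NE a6@(1,2):N
t=7: a0@(0,2):NW a1@(3,5):W a2@(3,1):SW a3@(1,0):E a4@(0,1):S a5@(1,2):NE a6@(0,2):N
t=8: a0@(3,1):NW a1@(3,4):W a2@(0,0):SW a3@(1,1):E a4@(1,1):S a5@(0,3):NE a6@(3,2):N

1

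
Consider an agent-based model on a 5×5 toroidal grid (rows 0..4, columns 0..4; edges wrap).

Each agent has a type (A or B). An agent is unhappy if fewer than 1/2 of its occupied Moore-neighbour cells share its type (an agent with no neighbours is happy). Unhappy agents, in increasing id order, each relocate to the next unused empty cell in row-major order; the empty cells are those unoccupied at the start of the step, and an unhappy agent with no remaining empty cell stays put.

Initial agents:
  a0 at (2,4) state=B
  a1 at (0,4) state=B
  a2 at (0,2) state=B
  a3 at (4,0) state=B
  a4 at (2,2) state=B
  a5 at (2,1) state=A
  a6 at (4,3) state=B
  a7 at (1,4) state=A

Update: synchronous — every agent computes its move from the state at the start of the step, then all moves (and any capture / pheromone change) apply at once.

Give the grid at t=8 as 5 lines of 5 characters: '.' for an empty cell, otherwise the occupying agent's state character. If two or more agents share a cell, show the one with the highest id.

BBB.B
.AA..
.....
.....
B..B.

t=1: a0@(0,0):B a1@(0,4):B a2@(0,2):B a3@(4,0):B a4@(0,1):B a5@(0,3):A a6@(4,3):B a7@(1,0):A
t=2: a0@(0,0):B a1@(0,4):B a2@(0,2):B a3@(4,0):B a4@(0,1):B a5@(1,1):A a6@(4,3):B a7@(1,2):A
t=3: a0@(0,0):B a1@(0,4):B a2@(0,2):B a3@(4,0):B a4@(0,1):B a5@(0,3):A a6@(4,3):B a7@(1,0):A
t=4: a0@(0,0):B a1@(0,4):B a2@(0,2):B a3@(4,0):B a4@(0,1):B a5@(1,1):A a6@(4,3):B a7@(1,2):A
t=5: a0@(0,0):B a1@(0,4):B a2@(0,2):B a3@(4,0):B a4@(0,1):B a5@(0,3):A a6@(4,3):B a7@(1,0):A
t=6: a0@(0,0):B a1@(0,4):B a2@(0,2):B a3@(4,0):B a4@(0,1):B a5@(1,1):A a6@(4,3):B a7@(1,2):A
t=7: a0@(0,0):B a1@(0,4):B a2@(0,2):B a3@(4,0):B a4@(0,1):B a5@(0,3):A a6@(4,3):B a7@(1,0):A
t=8: a0@(0,0):B a1@(0,4):B a2@(0,2):B a3@(4,0):B a4@(0,1):B a5@(1,1):A a6@(4,3):B a7@(1,2):A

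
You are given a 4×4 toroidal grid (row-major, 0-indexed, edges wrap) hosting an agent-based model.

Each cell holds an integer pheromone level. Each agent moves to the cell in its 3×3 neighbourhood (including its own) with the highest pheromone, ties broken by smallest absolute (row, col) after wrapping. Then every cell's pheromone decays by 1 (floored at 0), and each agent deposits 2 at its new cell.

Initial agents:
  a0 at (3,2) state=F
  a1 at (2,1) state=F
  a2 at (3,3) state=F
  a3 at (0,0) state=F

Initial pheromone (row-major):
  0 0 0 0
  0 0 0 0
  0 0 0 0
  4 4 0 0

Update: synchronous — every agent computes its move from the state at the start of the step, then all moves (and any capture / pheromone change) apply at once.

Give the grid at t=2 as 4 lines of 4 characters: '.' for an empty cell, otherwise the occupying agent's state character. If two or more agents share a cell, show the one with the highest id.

....
....
....
F...

t=1: a0@(3,1) a1@(3,0) a2@(3,0) a3@(3,0) | pheromone: 0 0 0 0 / 0 0 0 0 / 0 0 0 0 / 9 5 0 0
t=2: a0@(3,0) a1@(3,0) a2@(3,0) a3@(3,0) | pheromone: 0 0 0 0 / 0 0 0 0 / 0 0 0 0 / 16 4 0 0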